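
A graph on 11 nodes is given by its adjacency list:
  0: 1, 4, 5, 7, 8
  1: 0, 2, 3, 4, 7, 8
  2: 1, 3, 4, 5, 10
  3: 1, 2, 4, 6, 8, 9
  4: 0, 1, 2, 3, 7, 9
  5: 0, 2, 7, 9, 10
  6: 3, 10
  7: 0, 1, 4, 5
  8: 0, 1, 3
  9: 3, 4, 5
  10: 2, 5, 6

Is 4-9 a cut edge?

No

After removing 4-9, the path 4-3-9 still connects them, so the edge is not a bridge.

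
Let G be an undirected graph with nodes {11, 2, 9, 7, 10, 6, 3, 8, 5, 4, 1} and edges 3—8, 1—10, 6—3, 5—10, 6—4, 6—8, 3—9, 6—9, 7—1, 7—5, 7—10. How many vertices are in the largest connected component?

5

2 is isolated — a component by itself.
11 is isolated — a component by itself.
Starting from 1 we can reach 1, 5, 7, 10. That is one component of size 4.
Starting from 3 we can reach 3, 4, 6, 8, 9. That is one component of size 5.
The largest has 5 vertices.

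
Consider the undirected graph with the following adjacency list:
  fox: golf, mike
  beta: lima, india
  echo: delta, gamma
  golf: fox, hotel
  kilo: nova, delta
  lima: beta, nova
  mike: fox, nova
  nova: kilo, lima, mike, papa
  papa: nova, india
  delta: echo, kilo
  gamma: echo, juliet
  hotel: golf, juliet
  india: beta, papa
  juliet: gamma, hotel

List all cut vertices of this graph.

nova

Removing nova increases the component count from 1 to 2, so nova is a cut vertex.
By contrast removing hotel leaves 1 component; it is not a cut vertex. No other vertex is a cut vertex either.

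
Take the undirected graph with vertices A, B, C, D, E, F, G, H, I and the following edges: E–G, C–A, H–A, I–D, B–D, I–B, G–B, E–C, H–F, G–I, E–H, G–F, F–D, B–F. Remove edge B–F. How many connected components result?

B and F are still connected via B-G-F, so the component count stays at 1.

1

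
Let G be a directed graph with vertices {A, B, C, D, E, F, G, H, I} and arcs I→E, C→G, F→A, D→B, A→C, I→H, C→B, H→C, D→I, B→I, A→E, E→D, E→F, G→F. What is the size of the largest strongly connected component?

9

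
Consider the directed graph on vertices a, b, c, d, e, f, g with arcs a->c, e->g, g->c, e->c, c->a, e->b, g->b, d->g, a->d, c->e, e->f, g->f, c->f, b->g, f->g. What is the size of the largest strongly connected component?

7

{a, b, c, d, e, f, g} are all mutually reachable — one SCC of size 7.
The largest has 7 vertices.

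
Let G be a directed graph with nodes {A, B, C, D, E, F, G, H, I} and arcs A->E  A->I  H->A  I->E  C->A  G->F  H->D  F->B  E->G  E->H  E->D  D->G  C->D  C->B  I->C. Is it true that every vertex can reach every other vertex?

No

There is no directed path from F to H, so the graph is not strongly connected.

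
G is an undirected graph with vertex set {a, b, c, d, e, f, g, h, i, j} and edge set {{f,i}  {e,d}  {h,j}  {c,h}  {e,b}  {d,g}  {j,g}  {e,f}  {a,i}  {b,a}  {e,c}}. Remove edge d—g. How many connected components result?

d and g are still connected via d-e-c-h-j-g, so the component count stays at 1.

1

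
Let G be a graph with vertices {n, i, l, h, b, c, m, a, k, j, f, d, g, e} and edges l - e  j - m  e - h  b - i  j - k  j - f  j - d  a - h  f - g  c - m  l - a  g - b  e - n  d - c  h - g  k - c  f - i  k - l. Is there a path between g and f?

From g we can reach a, b, c, d, e, f, g, h, i, j, k, l, m, n, which includes f.

Yes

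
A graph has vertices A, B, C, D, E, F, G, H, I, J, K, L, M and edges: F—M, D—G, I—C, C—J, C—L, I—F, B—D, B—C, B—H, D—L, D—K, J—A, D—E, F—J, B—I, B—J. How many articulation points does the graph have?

Removing B increases the component count from 1 to 2, so B is a cut vertex.
Removing D increases the component count from 1 to 4, so D is a cut vertex.
Removing F increases the component count from 1 to 2, so F is a cut vertex.
Likewise J is a cut vertex.
By contrast removing L leaves 1 component; it is not a cut vertex. No other vertex is a cut vertex either.

4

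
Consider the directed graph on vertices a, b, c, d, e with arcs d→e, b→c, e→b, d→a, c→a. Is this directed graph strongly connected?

No

There is no directed path from e to d, so the graph is not strongly connected.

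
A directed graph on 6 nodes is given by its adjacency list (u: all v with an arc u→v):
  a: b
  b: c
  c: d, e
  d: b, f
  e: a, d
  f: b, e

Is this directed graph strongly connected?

From f we can reach every vertex (a, b, c, d, e, f), and every vertex can reach f (a, b, c, d, e, f). So the whole graph is one strongly connected component.

Yes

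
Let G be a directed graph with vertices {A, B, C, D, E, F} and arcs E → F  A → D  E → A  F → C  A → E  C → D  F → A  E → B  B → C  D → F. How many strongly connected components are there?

{A, B, C, D, E, F} are all mutually reachable — one SCC of size 6.
That gives 1 strongly connected component.

1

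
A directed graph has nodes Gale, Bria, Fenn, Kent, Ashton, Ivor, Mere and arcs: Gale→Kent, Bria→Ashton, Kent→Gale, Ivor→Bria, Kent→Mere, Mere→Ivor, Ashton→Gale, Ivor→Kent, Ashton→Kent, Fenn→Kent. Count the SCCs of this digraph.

2

{Bria, Gale, Ivor, Kent, Mere, Ashton} are all mutually reachable — one SCC of size 6.
{Fenn} is an SCC by itself.
That gives 2 strongly connected components.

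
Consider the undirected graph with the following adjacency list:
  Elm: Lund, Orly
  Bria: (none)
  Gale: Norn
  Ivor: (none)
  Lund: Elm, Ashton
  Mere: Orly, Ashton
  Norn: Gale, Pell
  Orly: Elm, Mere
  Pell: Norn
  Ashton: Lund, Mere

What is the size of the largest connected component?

Ivor is isolated — a component by itself.
Bria is isolated — a component by itself.
Starting from Gale we can reach Gale, Norn, Pell. That is one component of size 3.
Starting from Elm we can reach Elm, Lund, Mere, Orly, Ashton. That is one component of size 5.
The largest has 5 vertices.

5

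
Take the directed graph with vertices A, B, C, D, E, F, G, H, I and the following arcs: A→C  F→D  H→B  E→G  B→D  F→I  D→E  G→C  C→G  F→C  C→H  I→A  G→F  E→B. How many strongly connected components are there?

{A, B, C, D, E, F, G, H, I} are all mutually reachable — one SCC of size 9.
That gives 1 strongly connected component.

1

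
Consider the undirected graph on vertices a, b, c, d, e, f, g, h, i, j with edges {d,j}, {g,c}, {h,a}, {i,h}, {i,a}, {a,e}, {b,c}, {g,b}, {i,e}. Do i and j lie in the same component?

The component containing i is {a, e, h, i}, and j is not in it.

No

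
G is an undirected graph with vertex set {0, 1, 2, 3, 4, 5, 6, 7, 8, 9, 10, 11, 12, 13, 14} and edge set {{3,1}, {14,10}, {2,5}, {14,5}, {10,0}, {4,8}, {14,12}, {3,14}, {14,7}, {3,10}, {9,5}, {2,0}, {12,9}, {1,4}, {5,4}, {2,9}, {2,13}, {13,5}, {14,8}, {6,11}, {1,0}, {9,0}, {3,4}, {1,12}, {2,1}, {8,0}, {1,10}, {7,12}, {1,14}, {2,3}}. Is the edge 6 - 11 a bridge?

Removing 6 - 11 leaves no path between 6 and 11: the component count goes from 2 to 3. So it is a bridge.

Yes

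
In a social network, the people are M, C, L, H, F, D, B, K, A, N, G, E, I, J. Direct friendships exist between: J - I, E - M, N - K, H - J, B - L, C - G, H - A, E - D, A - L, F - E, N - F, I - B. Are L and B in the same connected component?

Yes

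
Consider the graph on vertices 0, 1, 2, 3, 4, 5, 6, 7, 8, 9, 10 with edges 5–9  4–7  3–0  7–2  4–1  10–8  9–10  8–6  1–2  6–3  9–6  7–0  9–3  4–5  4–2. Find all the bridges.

The edges on the cycle 9-10-8-6-9 are not bridges since each lies on that cycle.
Every edge lies on some cycle, so there are no bridges.

none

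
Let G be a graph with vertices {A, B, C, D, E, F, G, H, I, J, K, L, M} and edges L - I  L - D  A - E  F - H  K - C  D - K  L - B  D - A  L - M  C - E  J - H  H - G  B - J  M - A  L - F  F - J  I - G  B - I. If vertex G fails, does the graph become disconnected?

No

Deleting G leaves 1 component (was 1) (its neighbors H, I remain connected to each other), so G is not a cut vertex.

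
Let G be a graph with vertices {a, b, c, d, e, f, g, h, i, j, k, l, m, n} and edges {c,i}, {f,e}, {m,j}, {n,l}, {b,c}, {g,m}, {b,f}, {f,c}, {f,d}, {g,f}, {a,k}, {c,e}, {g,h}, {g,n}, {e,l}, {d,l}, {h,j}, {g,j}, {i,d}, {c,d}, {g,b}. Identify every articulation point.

g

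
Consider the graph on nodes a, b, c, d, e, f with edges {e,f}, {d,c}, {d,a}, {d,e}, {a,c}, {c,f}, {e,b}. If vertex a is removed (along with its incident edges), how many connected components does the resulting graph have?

With a gone, the remaining components are: {b, c, d, e, f}.
That is 1 component.

1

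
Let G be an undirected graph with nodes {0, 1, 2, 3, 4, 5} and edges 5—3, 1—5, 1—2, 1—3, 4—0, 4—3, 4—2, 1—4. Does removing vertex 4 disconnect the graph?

Deleting 4 raises the number of components from 1 to 2, so 4 is a cut vertex.

Yes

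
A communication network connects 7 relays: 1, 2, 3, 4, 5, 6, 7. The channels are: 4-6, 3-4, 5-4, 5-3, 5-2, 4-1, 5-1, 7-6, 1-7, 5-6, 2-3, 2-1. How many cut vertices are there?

Removing 2, for instance, still leaves 1 component. No single vertex removal increases the component count — the graph has no articulation points.

0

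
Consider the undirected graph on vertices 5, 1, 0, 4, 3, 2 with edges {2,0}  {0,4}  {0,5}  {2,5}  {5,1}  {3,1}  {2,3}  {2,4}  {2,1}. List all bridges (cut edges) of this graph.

none

The edges on the cycle 2-3-1-2 are not bridges since each lies on that cycle.
Every edge lies on some cycle, so there are no bridges.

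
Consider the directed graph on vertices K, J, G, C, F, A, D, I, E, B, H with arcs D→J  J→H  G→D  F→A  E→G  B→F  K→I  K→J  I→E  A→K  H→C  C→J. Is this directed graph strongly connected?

No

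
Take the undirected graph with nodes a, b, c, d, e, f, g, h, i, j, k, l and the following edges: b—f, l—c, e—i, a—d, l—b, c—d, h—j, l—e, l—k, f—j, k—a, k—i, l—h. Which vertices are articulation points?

l

Removing l increases the component count from 2 to 3, so l is a cut vertex.
By contrast removing k leaves 2 components; it is not a cut vertex. No other vertex is a cut vertex either.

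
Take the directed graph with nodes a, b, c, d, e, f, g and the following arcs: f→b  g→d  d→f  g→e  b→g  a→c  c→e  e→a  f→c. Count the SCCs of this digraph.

2

{b, d, f, g} are all mutually reachable — one SCC of size 4.
{a, c, e} are all mutually reachable — one SCC of size 3.
That gives 2 strongly connected components.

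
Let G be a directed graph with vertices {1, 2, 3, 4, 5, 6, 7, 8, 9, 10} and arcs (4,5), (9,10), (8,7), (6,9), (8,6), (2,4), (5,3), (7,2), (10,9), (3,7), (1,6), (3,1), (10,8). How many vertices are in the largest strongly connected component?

10

{1, 2, 3, 4, 5, 6, 7, 8, 9, 10} are all mutually reachable — one SCC of size 10.
The largest has 10 vertices.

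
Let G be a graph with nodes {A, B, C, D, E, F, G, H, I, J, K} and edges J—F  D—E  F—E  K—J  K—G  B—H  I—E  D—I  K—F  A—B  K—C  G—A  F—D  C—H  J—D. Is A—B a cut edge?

No

After removing A—B, the path A-G-K-C-H-B still connects them, so the edge is not a bridge.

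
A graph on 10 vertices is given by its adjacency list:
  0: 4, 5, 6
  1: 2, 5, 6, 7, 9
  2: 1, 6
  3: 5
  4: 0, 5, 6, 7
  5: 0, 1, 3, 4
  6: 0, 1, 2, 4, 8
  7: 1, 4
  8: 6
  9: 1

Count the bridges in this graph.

3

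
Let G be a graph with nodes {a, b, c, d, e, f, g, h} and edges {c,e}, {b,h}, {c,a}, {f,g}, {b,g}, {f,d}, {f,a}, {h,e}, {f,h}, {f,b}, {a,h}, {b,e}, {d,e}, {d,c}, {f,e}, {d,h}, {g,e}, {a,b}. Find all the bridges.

none

The edges on the cycle f-d-c-a-b-g-f are not bridges since each lies on that cycle.
Every edge lies on some cycle, so there are no bridges.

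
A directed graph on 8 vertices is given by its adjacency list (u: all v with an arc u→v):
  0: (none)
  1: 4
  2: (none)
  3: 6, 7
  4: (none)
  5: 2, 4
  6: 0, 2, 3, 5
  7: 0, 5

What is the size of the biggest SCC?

2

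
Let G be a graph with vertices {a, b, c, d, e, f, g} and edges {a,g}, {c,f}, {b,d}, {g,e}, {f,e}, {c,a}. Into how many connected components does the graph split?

Starting from b we can reach b, d. That is one component of size 2.
Starting from a we can reach a, c, e, f, g. That is one component of size 5.
Total: 2 components.

2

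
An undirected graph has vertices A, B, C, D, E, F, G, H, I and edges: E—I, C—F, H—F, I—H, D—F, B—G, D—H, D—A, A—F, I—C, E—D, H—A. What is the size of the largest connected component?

Starting from B we can reach B, G. That is one component of size 2.
Starting from A we can reach A, C, D, E, F, H, I. That is one component of size 7.
The largest has 7 vertices.

7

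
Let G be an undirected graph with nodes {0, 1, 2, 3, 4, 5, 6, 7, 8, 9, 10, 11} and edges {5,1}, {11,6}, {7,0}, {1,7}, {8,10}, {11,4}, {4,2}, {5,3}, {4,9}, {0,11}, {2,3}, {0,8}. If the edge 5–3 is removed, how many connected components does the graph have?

1

5 and 3 are still connected via 5-1-7-0-11-4-2-3, so the component count stays at 1.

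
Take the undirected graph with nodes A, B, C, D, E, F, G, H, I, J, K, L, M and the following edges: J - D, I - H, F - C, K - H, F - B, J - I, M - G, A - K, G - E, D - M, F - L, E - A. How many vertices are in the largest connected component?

9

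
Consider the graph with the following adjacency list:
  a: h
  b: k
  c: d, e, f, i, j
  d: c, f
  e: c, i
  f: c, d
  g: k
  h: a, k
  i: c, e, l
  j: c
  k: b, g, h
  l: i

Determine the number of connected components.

Starting from a we can reach a, b, g, h, k. That is one component of size 5.
Starting from c we can reach c, d, e, f, i, j, l. That is one component of size 7.
Total: 2 components.

2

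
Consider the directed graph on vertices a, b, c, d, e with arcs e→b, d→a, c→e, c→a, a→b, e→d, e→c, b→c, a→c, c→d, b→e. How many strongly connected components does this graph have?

{a, b, c, d, e} are all mutually reachable — one SCC of size 5.
That gives 1 strongly connected component.

1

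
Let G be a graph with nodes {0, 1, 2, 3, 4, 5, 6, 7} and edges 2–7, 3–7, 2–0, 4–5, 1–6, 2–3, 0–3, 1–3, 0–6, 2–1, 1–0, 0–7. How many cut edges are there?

1

The edges on the cycle 2-1-0-2 are not bridges since each lies on that cycle.
But removing 4–5 disconnects 4 from 5 — this is a bridge.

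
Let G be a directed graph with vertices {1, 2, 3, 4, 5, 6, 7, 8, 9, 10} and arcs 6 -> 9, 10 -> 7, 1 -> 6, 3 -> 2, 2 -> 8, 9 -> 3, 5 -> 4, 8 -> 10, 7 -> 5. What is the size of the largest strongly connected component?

{9} is an SCC by itself.
{3} is an SCC by itself.
{7} is an SCC by itself.
{10} is an SCC by itself.
{4} is an SCC by itself.
(and 5 more singleton SCCs)
The largest has 1 vertex.

1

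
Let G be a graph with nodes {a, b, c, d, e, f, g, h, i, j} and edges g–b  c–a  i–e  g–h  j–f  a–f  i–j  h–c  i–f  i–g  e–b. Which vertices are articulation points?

Removing e, for instance, still leaves 2 components. No single vertex removal increases the component count — the graph has no articulation points.

none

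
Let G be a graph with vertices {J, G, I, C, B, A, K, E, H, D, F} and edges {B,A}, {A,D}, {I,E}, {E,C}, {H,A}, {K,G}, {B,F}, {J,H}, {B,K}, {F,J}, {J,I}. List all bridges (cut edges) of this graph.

A-D, B-K, C-E, E-I, G-K, I-J

The edges on the cycle B-F-J-H-A-B are not bridges since each lies on that cycle.
But removing D–A disconnects D from A; removing J–I disconnects J from I; removing I–E disconnects I from E; removing B–K disconnects B from K — these are bridges.
In total 6 edges are bridges.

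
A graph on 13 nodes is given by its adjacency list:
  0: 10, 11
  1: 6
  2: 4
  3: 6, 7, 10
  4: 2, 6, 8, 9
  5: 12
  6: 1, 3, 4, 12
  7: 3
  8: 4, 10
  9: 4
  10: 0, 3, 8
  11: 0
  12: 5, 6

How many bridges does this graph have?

The edges on the cycle 10-8-4-6-3-10 are not bridges since each lies on that cycle.
But removing 11-0 disconnects 11 from 0; removing 6-12 disconnects 6 from 12; removing 4-2 disconnects 4 from 2; removing 1-6 disconnects 1 from 6 — these are bridges.
In total 8 edges are bridges.

8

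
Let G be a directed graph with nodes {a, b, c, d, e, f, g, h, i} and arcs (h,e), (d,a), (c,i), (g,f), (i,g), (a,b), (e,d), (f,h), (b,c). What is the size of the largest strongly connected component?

{a, b, c, d, e, f, g, h, i} are all mutually reachable — one SCC of size 9.
The largest has 9 vertices.

9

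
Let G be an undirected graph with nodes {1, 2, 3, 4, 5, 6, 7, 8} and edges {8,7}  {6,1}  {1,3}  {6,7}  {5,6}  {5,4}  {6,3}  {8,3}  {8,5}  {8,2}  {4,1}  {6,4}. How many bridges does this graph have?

1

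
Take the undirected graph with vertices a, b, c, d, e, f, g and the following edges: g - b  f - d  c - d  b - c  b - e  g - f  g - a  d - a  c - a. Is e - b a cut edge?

Yes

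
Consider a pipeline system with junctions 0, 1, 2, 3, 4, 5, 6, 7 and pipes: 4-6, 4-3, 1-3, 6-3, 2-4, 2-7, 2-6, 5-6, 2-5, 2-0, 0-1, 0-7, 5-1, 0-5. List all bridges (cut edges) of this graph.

none

The edges on the cycle 2-4-6-3-1-0-2 are not bridges since each lies on that cycle.
Every edge lies on some cycle, so there are no bridges.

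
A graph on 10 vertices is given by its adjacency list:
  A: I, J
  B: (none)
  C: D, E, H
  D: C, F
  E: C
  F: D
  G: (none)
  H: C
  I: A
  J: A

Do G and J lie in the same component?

The component containing G is {G}, and J is not in it.

No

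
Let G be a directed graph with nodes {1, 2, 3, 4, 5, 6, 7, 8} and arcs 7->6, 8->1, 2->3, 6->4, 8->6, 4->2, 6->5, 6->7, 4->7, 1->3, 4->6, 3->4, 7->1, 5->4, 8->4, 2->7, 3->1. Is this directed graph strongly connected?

There is no directed path from 3 to 8, so the graph is not strongly connected.

No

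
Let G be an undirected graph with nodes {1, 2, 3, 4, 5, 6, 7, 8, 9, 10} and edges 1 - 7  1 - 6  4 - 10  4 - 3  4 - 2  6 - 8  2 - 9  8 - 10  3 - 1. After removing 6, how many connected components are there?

2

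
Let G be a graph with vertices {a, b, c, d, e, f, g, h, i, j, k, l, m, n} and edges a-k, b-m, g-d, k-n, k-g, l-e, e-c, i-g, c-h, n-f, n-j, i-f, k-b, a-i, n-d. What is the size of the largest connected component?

Starting from c we can reach c, e, h, l. That is one component of size 4.
Starting from a we can reach a, b, d, f, g, i, j, k, m, n. That is one component of size 10.
The largest has 10 vertices.

10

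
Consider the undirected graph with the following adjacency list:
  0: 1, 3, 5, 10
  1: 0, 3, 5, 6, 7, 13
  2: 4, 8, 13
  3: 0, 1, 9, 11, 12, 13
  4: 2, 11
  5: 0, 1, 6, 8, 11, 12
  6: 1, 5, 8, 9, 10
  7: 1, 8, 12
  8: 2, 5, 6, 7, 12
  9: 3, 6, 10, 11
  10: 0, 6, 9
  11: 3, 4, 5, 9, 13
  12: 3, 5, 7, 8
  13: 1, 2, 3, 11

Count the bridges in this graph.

0

The edges on the cycle 5-6-10-9-11-13-1-5 are not bridges since each lies on that cycle.
Every edge lies on some cycle, so there are no bridges.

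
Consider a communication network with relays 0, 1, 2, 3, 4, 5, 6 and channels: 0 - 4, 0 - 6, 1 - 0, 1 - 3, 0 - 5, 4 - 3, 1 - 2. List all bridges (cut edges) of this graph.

0-5, 0-6, 1-2

The edges on the cycle 1-0-4-3-1 are not bridges since each lies on that cycle.
But removing 0 - 5 disconnects 0 from 5; removing 0 - 6 disconnects 0 from 6; removing 1 - 2 disconnects 1 from 2 — these are bridges.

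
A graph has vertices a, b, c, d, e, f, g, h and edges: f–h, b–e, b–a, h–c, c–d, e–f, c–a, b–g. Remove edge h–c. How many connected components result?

1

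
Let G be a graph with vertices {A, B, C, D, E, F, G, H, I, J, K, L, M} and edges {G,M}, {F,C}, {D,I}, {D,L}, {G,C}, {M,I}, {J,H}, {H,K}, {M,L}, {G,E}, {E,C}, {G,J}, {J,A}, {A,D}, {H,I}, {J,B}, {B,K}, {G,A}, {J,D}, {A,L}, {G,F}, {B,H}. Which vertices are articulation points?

Removing G increases the component count from 1 to 2, so G is a cut vertex.
By contrast removing J leaves 1 component; it is not a cut vertex. No other vertex is a cut vertex either.

G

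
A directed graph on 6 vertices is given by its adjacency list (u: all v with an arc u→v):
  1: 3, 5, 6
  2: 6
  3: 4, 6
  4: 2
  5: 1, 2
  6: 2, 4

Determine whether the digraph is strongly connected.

There is no directed path from 6 to 3, so the graph is not strongly connected.

No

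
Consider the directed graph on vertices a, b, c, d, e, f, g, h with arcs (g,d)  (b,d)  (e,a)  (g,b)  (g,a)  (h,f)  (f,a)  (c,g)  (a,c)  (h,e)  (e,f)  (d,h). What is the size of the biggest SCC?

8

{a, b, c, d, e, f, g, h} are all mutually reachable — one SCC of size 8.
The largest has 8 vertices.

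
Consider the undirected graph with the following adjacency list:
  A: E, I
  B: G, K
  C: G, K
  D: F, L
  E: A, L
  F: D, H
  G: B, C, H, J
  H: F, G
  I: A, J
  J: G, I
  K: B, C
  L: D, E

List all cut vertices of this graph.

G

Removing G increases the component count from 1 to 2, so G is a cut vertex.
By contrast removing K leaves 1 component; it is not a cut vertex. No other vertex is a cut vertex either.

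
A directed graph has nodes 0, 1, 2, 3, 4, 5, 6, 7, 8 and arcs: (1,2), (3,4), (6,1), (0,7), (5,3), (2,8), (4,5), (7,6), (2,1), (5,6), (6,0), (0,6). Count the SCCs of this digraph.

{0, 6, 7} are all mutually reachable — one SCC of size 3.
{3, 4, 5} are all mutually reachable — one SCC of size 3.
{1, 2} are all mutually reachable — one SCC of size 2.
{8} is an SCC by itself.
That gives 4 strongly connected components.

4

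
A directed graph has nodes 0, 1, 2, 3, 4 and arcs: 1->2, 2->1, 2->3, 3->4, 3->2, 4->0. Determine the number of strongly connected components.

3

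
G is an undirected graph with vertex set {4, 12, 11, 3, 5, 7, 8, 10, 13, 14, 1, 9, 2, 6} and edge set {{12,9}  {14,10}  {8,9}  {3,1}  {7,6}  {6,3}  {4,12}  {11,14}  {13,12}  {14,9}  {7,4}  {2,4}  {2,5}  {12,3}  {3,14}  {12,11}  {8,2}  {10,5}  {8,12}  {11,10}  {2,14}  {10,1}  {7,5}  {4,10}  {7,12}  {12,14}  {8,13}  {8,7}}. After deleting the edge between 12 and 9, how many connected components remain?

1

12 and 9 are still connected via 12-8-9, so the component count stays at 1.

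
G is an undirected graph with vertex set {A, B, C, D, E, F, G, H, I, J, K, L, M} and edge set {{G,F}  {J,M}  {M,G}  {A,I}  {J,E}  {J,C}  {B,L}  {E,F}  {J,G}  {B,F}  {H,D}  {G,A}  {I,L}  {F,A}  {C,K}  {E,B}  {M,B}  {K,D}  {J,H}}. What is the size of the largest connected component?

13

Starting from A we can reach A, B, C, D, E, F, G, H, I, J, K, L, M. That is one component of size 13.
The largest has 13 vertices.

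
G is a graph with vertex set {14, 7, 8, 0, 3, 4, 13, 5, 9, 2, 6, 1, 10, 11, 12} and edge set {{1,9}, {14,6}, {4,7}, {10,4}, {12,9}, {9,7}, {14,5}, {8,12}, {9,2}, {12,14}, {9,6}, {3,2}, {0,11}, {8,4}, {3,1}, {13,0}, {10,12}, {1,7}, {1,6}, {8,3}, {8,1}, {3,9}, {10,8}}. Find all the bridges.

0-11, 0-13, 14-5

The edges on the cycle 8-12-9-2-3-8 are not bridges since each lies on that cycle.
But removing 0 - 11 disconnects 0 from 11; removing 13 - 0 disconnects 13 from 0; removing 14 - 5 disconnects 14 from 5 — these are bridges.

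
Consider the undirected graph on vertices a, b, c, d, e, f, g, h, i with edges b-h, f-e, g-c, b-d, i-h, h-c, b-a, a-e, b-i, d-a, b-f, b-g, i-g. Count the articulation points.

1

Removing b increases the component count from 1 to 2, so b is a cut vertex.
By contrast removing i leaves 1 component; it is not a cut vertex. No other vertex is a cut vertex either.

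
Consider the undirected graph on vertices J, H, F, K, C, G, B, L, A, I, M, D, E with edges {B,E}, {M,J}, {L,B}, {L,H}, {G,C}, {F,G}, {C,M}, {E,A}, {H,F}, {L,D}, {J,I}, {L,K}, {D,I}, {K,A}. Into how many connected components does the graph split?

1

Starting from A we can reach A, B, C, D, E, F, G, H, I, J, K, L, M. That is one component of size 13.
Total: 1 component.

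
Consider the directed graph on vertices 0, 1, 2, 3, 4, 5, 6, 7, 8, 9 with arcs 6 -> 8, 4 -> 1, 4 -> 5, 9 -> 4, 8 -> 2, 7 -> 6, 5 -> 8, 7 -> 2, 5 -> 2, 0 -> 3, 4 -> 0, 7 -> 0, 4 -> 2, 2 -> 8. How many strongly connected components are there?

{2, 8} are all mutually reachable — one SCC of size 2.
{6} is an SCC by itself.
{1} is an SCC by itself.
{7} is an SCC by itself.
{9} is an SCC by itself.
(and 4 more singleton SCCs)
That gives 9 strongly connected components.

9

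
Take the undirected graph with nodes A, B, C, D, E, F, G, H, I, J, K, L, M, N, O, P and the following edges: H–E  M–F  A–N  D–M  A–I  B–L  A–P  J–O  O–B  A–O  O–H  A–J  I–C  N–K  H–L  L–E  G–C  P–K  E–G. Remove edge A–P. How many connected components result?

2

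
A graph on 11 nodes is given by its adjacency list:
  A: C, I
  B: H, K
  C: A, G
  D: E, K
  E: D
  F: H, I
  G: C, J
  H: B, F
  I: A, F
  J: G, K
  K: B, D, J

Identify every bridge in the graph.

The edges on the cycle J-G-C-A-I-F-H-B-K-J are not bridges since each lies on that cycle.
But removing K-D disconnects K from D; removing D-E disconnects D from E — these are bridges.

D-E, D-K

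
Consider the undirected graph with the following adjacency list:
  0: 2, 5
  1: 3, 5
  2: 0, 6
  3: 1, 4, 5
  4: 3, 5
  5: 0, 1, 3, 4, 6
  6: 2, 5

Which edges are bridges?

none

The edges on the cycle 5-4-3-5 are not bridges since each lies on that cycle.
Every edge lies on some cycle, so there are no bridges.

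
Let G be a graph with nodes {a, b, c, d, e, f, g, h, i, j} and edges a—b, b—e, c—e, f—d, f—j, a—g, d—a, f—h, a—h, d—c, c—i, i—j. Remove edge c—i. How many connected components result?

c and i are still connected via c-d-f-j-i, so the component count stays at 1.

1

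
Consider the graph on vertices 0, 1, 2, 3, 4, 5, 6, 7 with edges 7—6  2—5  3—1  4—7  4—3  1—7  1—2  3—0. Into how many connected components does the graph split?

Starting from 0 we can reach 0, 1, 2, 3, 4, 5, 6, 7. That is one component of size 8.
Total: 1 component.

1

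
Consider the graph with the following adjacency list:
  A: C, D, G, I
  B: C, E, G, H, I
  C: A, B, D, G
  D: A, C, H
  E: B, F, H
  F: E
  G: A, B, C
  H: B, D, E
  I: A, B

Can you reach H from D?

Yes

From D we can reach A, B, C, D, E, F, G, H, I, which includes H.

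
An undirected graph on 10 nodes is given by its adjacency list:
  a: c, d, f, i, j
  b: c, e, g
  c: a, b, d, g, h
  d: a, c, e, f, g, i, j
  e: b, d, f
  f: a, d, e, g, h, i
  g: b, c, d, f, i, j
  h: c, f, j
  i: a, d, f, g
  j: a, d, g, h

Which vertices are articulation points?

none

Removing b, for instance, still leaves 1 component. No single vertex removal increases the component count — the graph has no articulation points.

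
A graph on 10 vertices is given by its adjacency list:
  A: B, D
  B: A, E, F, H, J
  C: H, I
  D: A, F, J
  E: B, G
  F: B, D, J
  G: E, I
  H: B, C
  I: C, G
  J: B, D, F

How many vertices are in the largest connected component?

Starting from A we can reach A, B, C, D, E, F, G, H, I, J. That is one component of size 10.
The largest has 10 vertices.

10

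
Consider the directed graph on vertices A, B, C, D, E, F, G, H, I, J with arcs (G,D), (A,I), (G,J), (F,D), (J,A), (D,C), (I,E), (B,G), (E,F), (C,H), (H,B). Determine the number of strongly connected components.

1

{A, B, C, D, E, F, G, H, I, J} are all mutually reachable — one SCC of size 10.
That gives 1 strongly connected component.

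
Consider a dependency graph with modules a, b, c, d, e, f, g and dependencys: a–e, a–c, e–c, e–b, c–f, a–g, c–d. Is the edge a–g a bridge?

Yes

Removing a–g leaves no path between a and g: the component count goes from 1 to 2. So it is a bridge.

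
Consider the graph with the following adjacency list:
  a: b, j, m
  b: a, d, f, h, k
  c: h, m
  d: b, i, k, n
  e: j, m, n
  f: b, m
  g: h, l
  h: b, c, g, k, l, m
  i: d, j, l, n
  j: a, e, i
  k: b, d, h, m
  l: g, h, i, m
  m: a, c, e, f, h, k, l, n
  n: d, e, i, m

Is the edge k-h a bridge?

After removing k-h, the path k-m-h still connects them, so the edge is not a bridge.

No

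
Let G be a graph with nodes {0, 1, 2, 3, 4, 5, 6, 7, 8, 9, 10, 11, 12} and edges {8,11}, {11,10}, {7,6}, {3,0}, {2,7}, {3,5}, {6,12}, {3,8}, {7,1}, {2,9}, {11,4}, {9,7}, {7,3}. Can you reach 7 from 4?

Yes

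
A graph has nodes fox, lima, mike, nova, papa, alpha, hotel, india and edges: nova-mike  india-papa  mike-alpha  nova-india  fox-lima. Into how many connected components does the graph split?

3

hotel is isolated — a component by itself.
Starting from fox we can reach fox, lima. That is one component of size 2.
Starting from mike we can reach mike, nova, papa, alpha, india. That is one component of size 5.
Total: 3 components.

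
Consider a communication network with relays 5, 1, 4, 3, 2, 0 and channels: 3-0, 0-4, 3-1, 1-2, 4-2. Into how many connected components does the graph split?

5 is isolated — a component by itself.
Starting from 0 we can reach 0, 1, 2, 3, 4. That is one component of size 5.
Total: 2 components.

2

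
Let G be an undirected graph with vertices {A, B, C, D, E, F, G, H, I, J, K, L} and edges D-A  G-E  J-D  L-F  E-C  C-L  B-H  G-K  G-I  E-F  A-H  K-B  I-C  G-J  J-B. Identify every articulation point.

Removing G increases the component count from 1 to 2, so G is a cut vertex.
By contrast removing E leaves 1 component; it is not a cut vertex. No other vertex is a cut vertex either.

G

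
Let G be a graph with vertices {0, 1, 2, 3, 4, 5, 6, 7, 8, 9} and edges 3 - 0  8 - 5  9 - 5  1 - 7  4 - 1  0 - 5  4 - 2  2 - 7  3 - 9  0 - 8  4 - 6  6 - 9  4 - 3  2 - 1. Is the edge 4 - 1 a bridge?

No

After removing 4 - 1, the path 4-2-1 still connects them, so the edge is not a bridge.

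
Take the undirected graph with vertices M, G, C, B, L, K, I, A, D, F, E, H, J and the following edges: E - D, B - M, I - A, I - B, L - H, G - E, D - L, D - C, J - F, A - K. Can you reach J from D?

No

The component containing D is {C, D, E, G, H, L}, and J is not in it.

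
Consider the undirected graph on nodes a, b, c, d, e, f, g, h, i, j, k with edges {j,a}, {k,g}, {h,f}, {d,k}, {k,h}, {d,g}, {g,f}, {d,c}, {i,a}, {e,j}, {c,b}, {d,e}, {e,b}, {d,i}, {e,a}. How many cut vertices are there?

Removing d increases the component count from 1 to 2, so d is a cut vertex.
By contrast removing j leaves 1 component; it is not a cut vertex. No other vertex is a cut vertex either.

1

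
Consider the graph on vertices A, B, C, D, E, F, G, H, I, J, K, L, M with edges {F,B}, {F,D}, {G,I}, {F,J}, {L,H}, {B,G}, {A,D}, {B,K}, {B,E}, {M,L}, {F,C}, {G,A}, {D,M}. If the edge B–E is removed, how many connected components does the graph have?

Before removal there is 1 component.
B–E is a bridge — removing it separates B's side from E's side.
After removal: 2 components.

2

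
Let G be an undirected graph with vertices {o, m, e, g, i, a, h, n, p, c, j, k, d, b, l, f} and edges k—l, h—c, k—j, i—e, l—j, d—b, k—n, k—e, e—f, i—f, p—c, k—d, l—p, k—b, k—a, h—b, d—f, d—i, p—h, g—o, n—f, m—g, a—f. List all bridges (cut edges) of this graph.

g-m, g-o

The edges on the cycle k-a-f-n-k are not bridges since each lies on that cycle.
But removing m—g disconnects m from g; removing g—o disconnects g from o — these are bridges.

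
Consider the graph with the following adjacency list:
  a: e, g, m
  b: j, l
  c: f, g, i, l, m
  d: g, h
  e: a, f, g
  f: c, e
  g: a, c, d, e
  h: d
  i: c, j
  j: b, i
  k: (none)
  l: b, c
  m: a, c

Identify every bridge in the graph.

The edges on the cycle c-g-e-f-c are not bridges since each lies on that cycle.
But removing d-h disconnects d from h; removing g-d disconnects g from d — these are bridges.

d-g, d-h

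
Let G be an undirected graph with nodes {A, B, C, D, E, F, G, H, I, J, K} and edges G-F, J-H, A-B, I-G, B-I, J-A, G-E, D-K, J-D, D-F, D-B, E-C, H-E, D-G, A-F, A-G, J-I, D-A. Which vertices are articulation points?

D, E

Removing D increases the component count from 1 to 2, so D is a cut vertex.
Removing E increases the component count from 1 to 2, so E is a cut vertex.
By contrast removing H leaves 1 component; it is not a cut vertex. No other vertex is a cut vertex either.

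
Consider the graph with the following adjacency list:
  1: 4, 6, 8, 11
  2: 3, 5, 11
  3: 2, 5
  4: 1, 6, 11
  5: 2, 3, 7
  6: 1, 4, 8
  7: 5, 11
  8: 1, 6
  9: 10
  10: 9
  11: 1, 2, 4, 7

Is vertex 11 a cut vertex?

Yes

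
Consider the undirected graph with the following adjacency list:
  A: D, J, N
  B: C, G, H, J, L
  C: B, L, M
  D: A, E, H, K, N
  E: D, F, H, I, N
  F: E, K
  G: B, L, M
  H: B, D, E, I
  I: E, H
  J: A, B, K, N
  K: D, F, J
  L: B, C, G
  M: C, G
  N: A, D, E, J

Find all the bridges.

The edges on the cycle H-I-E-H are not bridges since each lies on that cycle.
Every edge lies on some cycle, so there are no bridges.

none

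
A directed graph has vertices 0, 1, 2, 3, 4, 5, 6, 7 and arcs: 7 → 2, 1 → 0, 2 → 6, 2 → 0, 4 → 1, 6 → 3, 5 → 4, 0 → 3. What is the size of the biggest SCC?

1

{2} is an SCC by itself.
{4} is an SCC by itself.
{6} is an SCC by itself.
{7} is an SCC by itself.
{3} is an SCC by itself.
(and 3 more singleton SCCs)
The largest has 1 vertex.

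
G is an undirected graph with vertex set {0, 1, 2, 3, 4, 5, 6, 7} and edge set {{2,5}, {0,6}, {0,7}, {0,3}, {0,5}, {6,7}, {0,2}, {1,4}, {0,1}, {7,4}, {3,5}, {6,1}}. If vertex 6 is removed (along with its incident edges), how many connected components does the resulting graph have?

With 6 gone, the remaining components are: {0, 1, 2, 3, 4, 5, 7}.
That is 1 component.

1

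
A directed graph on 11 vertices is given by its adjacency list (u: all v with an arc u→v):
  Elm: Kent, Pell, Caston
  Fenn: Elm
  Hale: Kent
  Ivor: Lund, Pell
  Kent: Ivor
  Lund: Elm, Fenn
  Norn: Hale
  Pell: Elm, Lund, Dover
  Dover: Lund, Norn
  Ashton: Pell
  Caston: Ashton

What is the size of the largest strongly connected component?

{Elm, Fenn, Hale, Ivor, Kent, Lund, Norn, Pell, Dover, Ashton, Caston} are all mutually reachable — one SCC of size 11.
The largest has 11 vertices.

11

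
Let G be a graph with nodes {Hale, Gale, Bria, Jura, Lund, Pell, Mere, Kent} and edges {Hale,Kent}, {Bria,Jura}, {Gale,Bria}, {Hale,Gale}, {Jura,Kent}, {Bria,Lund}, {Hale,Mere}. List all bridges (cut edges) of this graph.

Bria-Lund, Hale-Mere

The edges on the cycle Hale-Gale-Bria-Jura-Kent-Hale are not bridges since each lies on that cycle.
But removing Bria - Lund disconnects Bria from Lund; removing Hale - Mere disconnects Hale from Mere — these are bridges.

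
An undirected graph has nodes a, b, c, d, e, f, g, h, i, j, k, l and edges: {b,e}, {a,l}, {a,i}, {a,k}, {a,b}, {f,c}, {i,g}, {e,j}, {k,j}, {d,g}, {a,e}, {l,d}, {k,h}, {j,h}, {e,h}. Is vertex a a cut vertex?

Deleting a raises the number of components from 2 to 3, so a is a cut vertex.

Yes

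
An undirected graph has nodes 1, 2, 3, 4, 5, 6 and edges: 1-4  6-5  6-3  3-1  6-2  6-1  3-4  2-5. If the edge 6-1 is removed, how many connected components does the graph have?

1

6 and 1 are still connected via 6-3-1, so the component count stays at 1.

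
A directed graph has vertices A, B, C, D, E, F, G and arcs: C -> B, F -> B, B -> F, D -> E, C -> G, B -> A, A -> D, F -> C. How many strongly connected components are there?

5

{B, C, F} are all mutually reachable — one SCC of size 3.
{G} is an SCC by itself.
{E} is an SCC by itself.
{A} is an SCC by itself.
{D} is an SCC by itself.
That gives 5 strongly connected components.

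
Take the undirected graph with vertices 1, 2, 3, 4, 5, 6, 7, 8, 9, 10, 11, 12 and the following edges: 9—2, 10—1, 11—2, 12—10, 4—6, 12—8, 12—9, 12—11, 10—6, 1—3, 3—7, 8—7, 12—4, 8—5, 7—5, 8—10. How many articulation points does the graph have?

Removing 12 increases the component count from 1 to 2, so 12 is a cut vertex.
By contrast removing 11 leaves 1 component; it is not a cut vertex. No other vertex is a cut vertex either.

1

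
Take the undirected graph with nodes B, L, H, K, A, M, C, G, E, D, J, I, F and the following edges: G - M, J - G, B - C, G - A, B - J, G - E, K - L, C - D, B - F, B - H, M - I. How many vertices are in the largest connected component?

Starting from K we can reach K, L. That is one component of size 2.
Starting from A we can reach A, B, C, D, E, F, G, H, I, J, M. That is one component of size 11.
The largest has 11 vertices.

11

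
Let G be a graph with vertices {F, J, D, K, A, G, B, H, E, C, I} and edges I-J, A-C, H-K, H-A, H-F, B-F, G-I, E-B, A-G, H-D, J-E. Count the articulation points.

Removing A increases the component count from 1 to 2, so A is a cut vertex.
Removing H increases the component count from 1 to 3, so H is a cut vertex.
By contrast removing D leaves 1 component; it is not a cut vertex. No other vertex is a cut vertex either.

2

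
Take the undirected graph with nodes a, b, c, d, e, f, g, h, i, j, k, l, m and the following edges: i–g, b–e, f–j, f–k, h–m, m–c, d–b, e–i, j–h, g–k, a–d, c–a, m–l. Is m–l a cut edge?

Yes

Removing m–l leaves no path between m and l: the component count goes from 1 to 2. So it is a bridge.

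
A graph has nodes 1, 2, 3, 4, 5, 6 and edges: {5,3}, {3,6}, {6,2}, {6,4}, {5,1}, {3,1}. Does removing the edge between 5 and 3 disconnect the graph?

After removing 5-3, the path 5-1-3 still connects them, so the edge is not a bridge.

No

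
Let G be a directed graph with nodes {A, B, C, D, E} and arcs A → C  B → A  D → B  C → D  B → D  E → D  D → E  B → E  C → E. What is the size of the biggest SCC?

{A, B, C, D, E} are all mutually reachable — one SCC of size 5.
The largest has 5 vertices.

5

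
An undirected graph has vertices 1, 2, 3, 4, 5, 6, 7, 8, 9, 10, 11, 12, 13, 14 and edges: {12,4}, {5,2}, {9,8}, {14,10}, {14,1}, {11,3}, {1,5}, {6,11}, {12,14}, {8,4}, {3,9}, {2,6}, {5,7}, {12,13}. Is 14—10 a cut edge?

Yes

Removing 14—10 leaves no path between 14 and 10: the component count goes from 1 to 2. So it is a bridge.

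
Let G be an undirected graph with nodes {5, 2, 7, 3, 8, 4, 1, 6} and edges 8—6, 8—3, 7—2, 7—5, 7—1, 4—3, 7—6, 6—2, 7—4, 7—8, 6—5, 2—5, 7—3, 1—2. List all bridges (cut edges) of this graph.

The edges on the cycle 7-1-2-6-8-7 are not bridges since each lies on that cycle.
Every edge lies on some cycle, so there are no bridges.

none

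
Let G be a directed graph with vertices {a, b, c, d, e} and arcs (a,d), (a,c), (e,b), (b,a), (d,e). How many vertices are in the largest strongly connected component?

4

{a, b, d, e} are all mutually reachable — one SCC of size 4.
{c} is an SCC by itself.
The largest has 4 vertices.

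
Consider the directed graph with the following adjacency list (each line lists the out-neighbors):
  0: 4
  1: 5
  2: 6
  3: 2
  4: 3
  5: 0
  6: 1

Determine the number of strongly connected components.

1

{0, 1, 2, 3, 4, 5, 6} are all mutually reachable — one SCC of size 7.
That gives 1 strongly connected component.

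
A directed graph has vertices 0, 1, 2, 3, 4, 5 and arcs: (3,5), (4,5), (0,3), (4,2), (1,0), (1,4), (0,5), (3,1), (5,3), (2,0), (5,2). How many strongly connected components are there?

1

{0, 1, 2, 3, 4, 5} are all mutually reachable — one SCC of size 6.
That gives 1 strongly connected component.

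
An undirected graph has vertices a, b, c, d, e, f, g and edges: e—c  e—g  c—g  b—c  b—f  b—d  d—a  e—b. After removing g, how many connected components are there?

1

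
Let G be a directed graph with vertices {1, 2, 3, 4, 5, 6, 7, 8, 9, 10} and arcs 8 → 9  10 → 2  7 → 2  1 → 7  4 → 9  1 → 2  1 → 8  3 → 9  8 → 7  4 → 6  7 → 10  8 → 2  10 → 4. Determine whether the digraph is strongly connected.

There is no directed path from 8 to 3, so the graph is not strongly connected.

No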